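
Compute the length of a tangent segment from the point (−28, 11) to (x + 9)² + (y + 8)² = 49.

√673

The centre is (−9, −8) and r = 7. The square of the distance from P to the centre is 361 + 361 = 722.
By the tangent–radius right angle, tangent length = √(|PO|² − r²) = √673.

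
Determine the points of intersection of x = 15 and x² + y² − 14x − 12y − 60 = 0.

The line gives x = 15. Substituting into the circle:
y² − 12y − 45 = 0
y = 15 or y = −3, giving (15, 15) and (15, −3).

(15, −3) and (15, 15)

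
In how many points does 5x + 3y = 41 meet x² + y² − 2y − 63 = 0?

2

Substituting the line into the circle gives 34x² − 380x + 868 = 0.
Δ = 144400 − 118048 = 26352.
Two real roots: the line is a secant.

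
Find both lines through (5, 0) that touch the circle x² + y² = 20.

Let a tangent through (5, 0) have slope m. Its distance from (0, 0) must equal 2√5:
[m·(−5) − (0)]² = 20(m² + 1)
m² − 4 = 0, so m = −2 or m = 2.
Through (5, 0) these give 2x + y = 10 and 2x − y = 10.

2x + y = 10 and 2x − y = 10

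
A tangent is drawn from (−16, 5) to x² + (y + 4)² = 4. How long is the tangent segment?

Centre (0, −4), r² = 4. |PO|² = (−16)² + (9)² = 337.
The tangent meets the radius at right angles, so tangent² = |PO|² − r² = 337 − 4 = 333.

3√37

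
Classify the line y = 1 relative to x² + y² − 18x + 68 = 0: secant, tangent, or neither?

Centre (9, 0), r² = 13. Distance² from centre to line = (−1)² = 1.
Since d² < r², the line cuts the circle twice.

secant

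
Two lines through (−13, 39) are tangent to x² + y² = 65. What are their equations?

Let a tangent through (−13, 39) have slope m. Its distance from (0, 0) must equal √65:
[m·(13) − (−39)]² = 65(m² + 1)
4m² + 39m + 56 = 0, so m = −8 or m = −7/4.
With m = −8: 8x + y = −65. With m = −7/4: 7x + 4y = 65.

8x + y = −65 and 7x + 4y = 65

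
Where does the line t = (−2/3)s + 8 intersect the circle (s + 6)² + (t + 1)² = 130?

From the line, t = (24 − 2s)/3. Substituting:
13s² − 117 = 0  ⟹  s² − 9 = 0
s = 3 or s = −3, giving (3, 6) and (−3, 10).

(−3, 10) and (3, 6)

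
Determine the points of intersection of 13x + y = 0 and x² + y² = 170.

(−1, 13) and (1, −13)

Express y = −13x and substitute into the circle:
170x² − 170 = 0  ⟹  x² − 1 = 0
x = 1 or x = −1, giving (1, −13) and (−1, 13).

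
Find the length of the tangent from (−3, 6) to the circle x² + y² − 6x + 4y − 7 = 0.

4√5

The centre is (3, −2) and r = 2√5. The square of the distance from P to the centre is 36 + 64 = 100.
By the tangent–radius right angle, tangent length = √(|PO|² − r²) = √80 = 4√5.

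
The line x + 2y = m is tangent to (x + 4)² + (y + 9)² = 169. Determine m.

For a tangent, require d(centre, line) = r = 13.
|1·(−4) + 2·(−9) − m| / √5 = 13
|m − (−22)| = 13√5.

m = −22 ± 13√5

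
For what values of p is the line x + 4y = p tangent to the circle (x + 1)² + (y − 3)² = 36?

Tangency holds when the distance from the centre (−1, 3) to the line equals the radius 6:
|1·(−1) + 4·3 − p| / √17 = 6
|p − (11)| = 6√17.

p = 11 ± 6√17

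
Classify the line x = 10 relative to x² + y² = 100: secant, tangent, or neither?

tangent

Substituting the line into the circle gives y² = 0.
Discriminant = (0)² − 4·1·(0) = 0.
A repeated root: the line is tangent.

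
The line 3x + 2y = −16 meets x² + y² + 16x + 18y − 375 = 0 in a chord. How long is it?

From the line, y = (−16 − 3x)/2. Substituting:
13x² + 52x − 1820 = 0  ⟹  x² + 4x − 140 = 0
x = 10 or x = −14, giving (10, −23) and (−14, 13).
|(10, −23) − (−14, 13)| = √((24)² + (−36)²) = 12√13.

12√13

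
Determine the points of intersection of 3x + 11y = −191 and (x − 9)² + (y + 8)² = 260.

(−5, −16) and (17, −22)

Substitute y = (−191 − 3x)/11:
130x² − 1560x − 11050 = 0  ⟹  x² − 12x − 85 = 0
x = 17 or x = −5, giving (17, −22) and (−5, −16).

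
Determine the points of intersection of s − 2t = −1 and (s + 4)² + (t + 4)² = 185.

From the line, t = (1 + s)/2. Substituting:
5s² + 50s − 595 = 0  ⟹  s² + 10s − 119 = 0
s = 7 or s = −17, giving (7, 4) and (−17, −8).

(−17, −8) and (7, 4)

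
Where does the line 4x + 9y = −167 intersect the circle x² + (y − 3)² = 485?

Express y = (−167 − 4x)/9 and substitute into the circle:
97x² + 1552x − 1649 = 0  ⟹  x² + 16x − 17 = 0
x = 1 or x = −17, giving (1, −19) and (−17, −11).

(−17, −11) and (1, −19)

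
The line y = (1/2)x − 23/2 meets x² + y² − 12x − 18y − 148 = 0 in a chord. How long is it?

4√5

The distance from (6, 9) to the line is 35/√5, and r² = 265.
Chord = 2√(r² − d²) = 2·√(20) = 4√5.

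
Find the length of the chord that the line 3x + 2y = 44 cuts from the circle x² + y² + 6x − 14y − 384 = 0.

The distance from (−3, 7) to the line is 39/√13, and r² = 442.
Half the chord is √(r² − d²) = √(325), so the full chord is 10√13.

10√13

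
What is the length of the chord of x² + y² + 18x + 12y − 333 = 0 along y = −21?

Centre (−9, −6), r² = 450. Perpendicular distance d from centre to line = |15| / √1 = 15.
Half the chord is √(r² − d²) = √(225), so the full chord is 30.

30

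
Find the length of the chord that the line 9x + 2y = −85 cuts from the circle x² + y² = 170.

The distance from (0, 0) to the line is 85/√85, and r² = 170.
Half the chord is √(r² − d²) = √(85), so the full chord is 2√85.

2√85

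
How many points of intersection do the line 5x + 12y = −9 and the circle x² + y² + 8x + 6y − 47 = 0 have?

Substituting the line into the circle gives 169x² + 882x − 7335 = 0.
Δ = 777924 − (−4958460) = 5736384.
Two real roots: the line is a secant.

2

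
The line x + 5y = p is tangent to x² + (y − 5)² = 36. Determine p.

p = 25 ± 6√26

The line touches the circle iff its distance from (0, 5) is 6:
|1·0 + 5·5 − p| / √26 = 6
|p − (25)| = 6√26.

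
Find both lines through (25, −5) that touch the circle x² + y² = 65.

Write the tangent as mx − y + (−5 − m·(25)) = 0 and set its distance from the centre to √65:
[m·(−25) − (5)]² = 65(m² + 1)
56m² + 25m − 4 = 0, so m = 1/8 or m = −4/7.
Through (25, −5) these give x − 8y = 65 and 4x + 7y = 65.

x − 8y = 65 and 4x + 7y = 65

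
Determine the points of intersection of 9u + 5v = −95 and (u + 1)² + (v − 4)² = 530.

(−20, 17) and (0, −19)

Express v = (−95 − 9u)/5 and substitute into the circle:
106u² + 2120u = 0  ⟹  u² + 20u = 0
u = 0 or u = −20, giving (0, −19) and (−20, 17).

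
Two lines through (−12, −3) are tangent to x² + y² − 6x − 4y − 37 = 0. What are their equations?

Write the tangent as mx − y + (−3 − m·(−12)) = 0 and set its distance from the centre to 5√2:
[m·(15) − (5)]² = 50(m² + 1)
7m² − 6m − 1 = 0, so m = −1/7 or m = 1.
Through (−12, −3) these give x + 7y = −33 and x − y = −9.

x + 7y = −33 and x − y = −9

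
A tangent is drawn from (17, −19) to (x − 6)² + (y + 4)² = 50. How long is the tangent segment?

2√74

Centre (6, −4), r² = 50. |PO|² = (11)² + (−15)² = 346.
Power of the point: PT² = |PO|² − r² = 296, so PT = 2√74.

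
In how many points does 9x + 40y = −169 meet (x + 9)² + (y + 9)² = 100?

Centre (−9, −9), r² = 100. Distance² from centre to line = (−272)²/1681 = 73984/1681.
Since d² < r², the line cuts the circle twice.

2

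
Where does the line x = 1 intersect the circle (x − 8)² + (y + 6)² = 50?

(1, −7) and (1, −5)

The line gives x = 1. Substituting into the circle:
y² + 12y + 35 = 0
y = −5 or y = −7, giving (1, −5) and (1, −7).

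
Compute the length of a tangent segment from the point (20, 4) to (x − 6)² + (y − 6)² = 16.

The centre is (6, 6) and r = 4. The square of the distance from P to the centre is 196 + 4 = 200.
Power of the point: PT² = |PO|² − r² = 184, so PT = 2√46.

2√46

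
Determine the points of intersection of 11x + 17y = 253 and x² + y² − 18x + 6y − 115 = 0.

From the line, y = (253 − 11x)/17. Substituting:
410x² − 11890x + 56580 = 0  ⟹  x² − 29x + 138 = 0
x = 23 or x = 6, giving (23, 0) and (6, 11).

(6, 11) and (23, 0)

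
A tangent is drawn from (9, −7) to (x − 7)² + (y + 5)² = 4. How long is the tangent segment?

Centre (7, −5), r² = 4. |PO|² = (2)² + (−2)² = 8.
By the tangent–radius right angle, tangent length = √(|PO|² − r²) = √4 = 2.

2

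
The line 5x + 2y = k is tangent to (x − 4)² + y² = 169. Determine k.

For a tangent, require d(centre, line) = r = 13.
|5·4 + 2·0 − k| / √29 = 13
|k − (20)| = 13√29.

k = 20 ± 13√29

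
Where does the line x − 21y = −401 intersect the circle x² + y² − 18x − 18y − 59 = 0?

(−2, 19) and (19, 20)

From the line, y = (401 + x)/21. Substituting:
442x² − 7514x − 16796 = 0  ⟹  x² − 17x − 38 = 0
x = 19 or x = −2, giving (19, 20) and (−2, 19).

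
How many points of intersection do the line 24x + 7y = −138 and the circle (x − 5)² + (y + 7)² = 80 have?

2

Substituting the line into the circle gives 625x² + 3782x + 5226 = 0.
Δ = 14303524 − 13065000 = 1238524.
Two real roots: the line is a secant.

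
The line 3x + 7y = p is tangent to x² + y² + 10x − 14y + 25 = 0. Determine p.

p = 34 ± 7√58

For a tangent, require d(centre, line) = r = 7.
|3·(−5) + 7·7 − p| / √58 = 7
|p − (34)| = 7√58.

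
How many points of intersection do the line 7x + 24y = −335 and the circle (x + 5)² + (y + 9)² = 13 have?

2

Substituting the line into the circle gives 625x² + 7426x + 21073 = 0.
Δ = 55145476 − 52682500 = 2462976.
Two real roots: the line is a secant.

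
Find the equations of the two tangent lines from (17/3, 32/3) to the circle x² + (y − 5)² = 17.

Write the tangent as mx − y + (32/3 − m·(17/3)) = 0 and set its distance from the centre to √17:
[m·(−17/3) − (−17/3)]² = 17(m² + 1)
4m² − 17m + 4 = 0, so m = 4 or m = 1/4.
With m = 4: 4x − y = 12. With m = 1/4: x − 4y = −37.

4x − y = 12 and x − 4y = −37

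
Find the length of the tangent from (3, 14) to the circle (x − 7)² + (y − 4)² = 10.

Centre (7, 4), r² = 10. |PO|² = (−4)² + (10)² = 116.
Power of the point: PT² = |PO|² − r² = 106, so PT = √106.

√106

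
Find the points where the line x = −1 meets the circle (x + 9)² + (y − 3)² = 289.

(−1, −12) and (−1, 18)

The line gives x = −1. Substituting into the circle:
y² − 6y − 216 = 0
y = 18 or y = −12, giving (−1, 18) and (−1, −12).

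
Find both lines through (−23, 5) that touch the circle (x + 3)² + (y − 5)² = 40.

A line y − (5) = m(x − (−23)) is tangent when its distance from (−3, 5) is 2√10:
(20m − (0))² = 40(m² + 1)
9m² − 1 = 0, so m = 1/3 or m = −1/3.
Through (−23, 5) these give x − 3y = −38 and x + 3y = −8.

x − 3y = −38 and x + 3y = −8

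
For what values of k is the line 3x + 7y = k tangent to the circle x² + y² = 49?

The line touches the circle iff its distance from (0, 0) is 7:
|3·0 + 7·0 − k| / √58 = 7
|k| = 7√58.

k = ±7√58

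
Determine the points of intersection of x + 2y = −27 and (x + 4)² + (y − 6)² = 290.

From the line, y = (−27 − x)/2. Substituting:
5x² + 110x + 425 = 0  ⟹  x² + 22x + 85 = 0
x = −5 or x = −17, giving (−5, −11) and (−17, −5).

(−17, −5) and (−5, −11)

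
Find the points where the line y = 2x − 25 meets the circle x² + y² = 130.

From the line, y = 2x − 25. Substituting:
5x² − 100x + 495 = 0  ⟹  x² − 20x + 99 = 0
x = 11 or x = 9, giving (11, −3) and (9, −7).

(9, −7) and (11, −3)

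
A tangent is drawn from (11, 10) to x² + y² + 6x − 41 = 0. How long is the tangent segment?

√246

With centre O = (−3, 0), |OP|² = 296 and r² = 50.
By the tangent–radius right angle, tangent length = √(|PO|² − r²) = √246.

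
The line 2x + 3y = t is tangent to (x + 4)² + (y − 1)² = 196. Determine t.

t = −5 ± 14√13

Tangency holds when the distance from the centre (−4, 1) to the line equals the radius 14:
|2·(−4) + 3·1 − t| / √13 = 14
|t − (−5)| = 14√13.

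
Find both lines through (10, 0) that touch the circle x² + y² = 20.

x + 2y = 10 and x − 2y = 10

Write the tangent as mx − y + (0 − m·(10)) = 0 and set its distance from the centre to 2√5:
(−10m − (0))² = 20(m² + 1)
4m² − 1 = 0, so m = −1/2 or m = 1/2.
Through (10, 0) these give x + 2y = 10 and x − 2y = 10.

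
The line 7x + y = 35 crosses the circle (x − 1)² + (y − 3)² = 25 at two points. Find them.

Substitute y = −7x + 35:
50x² − 450x + 1000 = 0  ⟹  x² − 9x + 20 = 0
x = 5 or x = 4, giving (5, 0) and (4, 7).

(4, 7) and (5, 0)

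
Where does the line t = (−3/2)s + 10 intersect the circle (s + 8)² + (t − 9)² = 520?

Substitute t = (20 − 3s)/2:
13s² + 52s − 1820 = 0  ⟹  s² + 4s − 140 = 0
s = 10 or s = −14, giving (10, −5) and (−14, 31).

(−14, 31) and (10, −5)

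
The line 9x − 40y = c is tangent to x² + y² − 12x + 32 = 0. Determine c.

c = −28 or c = 136

Tangency holds when the distance from the centre (6, 0) to the line equals the radius 2:
|9·6 − 40·0 − c| / √1681 = 2
|c − (54)| = 2·41, so c = 136 or c = −28.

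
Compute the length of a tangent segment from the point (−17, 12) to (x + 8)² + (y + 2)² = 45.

2√58

The centre is (−8, −2) and r = 3√5. The square of the distance from P to the centre is 81 + 196 = 277.
Power of the point: PT² = |PO|² − r² = 232, so PT = 2√58.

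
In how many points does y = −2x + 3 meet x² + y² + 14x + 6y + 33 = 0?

Centre (−7, −3), r² = 25. Distance² from centre to line = (−20)²/5 = 80.
Since d² > r², the line lies outside the circle.

0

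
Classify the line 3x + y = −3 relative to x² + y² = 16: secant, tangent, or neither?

Centre (0, 0), r² = 16. Distance² from centre to line = (3)²/10 = 9/10.
Since d² < r², the line cuts the circle twice.

secant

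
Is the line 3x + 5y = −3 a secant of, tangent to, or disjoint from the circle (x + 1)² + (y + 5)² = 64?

secant

Substituting the line into the circle gives 34x² − 82x − 1091 = 0.
Δ = 6724 − (−148376) = 155100.
Two real roots: the line is a secant.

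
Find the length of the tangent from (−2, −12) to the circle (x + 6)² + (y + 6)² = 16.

6

With centre O = (−6, −6), |OP|² = 52 and r² = 16.
Power of the point: PT² = |PO|² − r² = 36, so PT = 6.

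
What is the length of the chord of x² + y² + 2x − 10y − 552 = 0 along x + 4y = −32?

From the line, y = (−32 − x)/4. Substituting:
17x² + 136x − 6528 = 0  ⟹  x² + 8x − 384 = 0
x = 16 or x = −24, giving (16, −12) and (−24, −2).
Chord length = distance between (16, −12) and (−24, −2) = √1700 = 10√17.

10√17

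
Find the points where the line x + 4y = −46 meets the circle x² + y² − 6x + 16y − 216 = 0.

Substitute y = (−46 − x)/4:
17x² − 68x − 4284 = 0  ⟹  x² − 4x − 252 = 0
x = 18 or x = −14, giving (18, −16) and (−14, −8).

(−14, −8) and (18, −16)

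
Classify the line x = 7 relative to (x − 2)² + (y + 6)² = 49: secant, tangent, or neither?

Substituting the line into the circle gives y² + 12y + 12 = 0.
Discriminant = (12)² − 4·1·(12) = 96 > 0.
Two real roots: the line is a secant.

secant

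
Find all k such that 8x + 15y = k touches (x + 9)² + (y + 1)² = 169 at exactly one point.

k = −308 or k = 134

Tangency holds when the distance from the centre (−9, −1) to the line equals the radius 13:
|8·(−9) + 15·(−1) − k| / √289 = 13
|k − (−87)| = 13·17, so k = 134 or k = −308.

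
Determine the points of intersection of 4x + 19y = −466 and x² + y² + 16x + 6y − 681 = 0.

Substitute y = (−466 − 4x)/19:
377x² + 9048x − 81809 = 0  ⟹  x² + 24x − 217 = 0
x = 7 or x = −31, giving (7, −26) and (−31, −18).

(−31, −18) and (7, −26)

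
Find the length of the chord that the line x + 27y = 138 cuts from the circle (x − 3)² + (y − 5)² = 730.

Centre (3, 5), r² = 730. Perpendicular distance d from centre to line = |0| / √730 = 0/√730.
Chord = 2√(r² − d²) = 2·√(730) = 2√730.

2√730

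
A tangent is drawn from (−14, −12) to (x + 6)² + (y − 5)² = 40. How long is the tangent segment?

√313

With centre O = (−6, 5), |OP|² = 353 and r² = 40.
The tangent meets the radius at right angles, so tangent² = |PO|² − r² = 353 − 40 = 313.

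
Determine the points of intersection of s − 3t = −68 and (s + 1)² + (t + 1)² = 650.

(−20, 16) and (4, 24)

Express t = (68 + s)/3 and substitute into the circle:
10s² + 160s − 800 = 0  ⟹  s² + 16s − 80 = 0
s = 4 or s = −20, giving (4, 24) and (−20, 16).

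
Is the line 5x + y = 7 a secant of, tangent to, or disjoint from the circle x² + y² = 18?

secant

d² = (5·0 + 1·0 − (7))²/26 = 49/26; r² = 18.
Since d² < r², the line cuts the circle twice.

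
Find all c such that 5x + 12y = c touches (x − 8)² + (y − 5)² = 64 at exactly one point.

The line touches the circle iff its distance from (8, 5) is 8:
|5·8 + 12·5 − c| / √169 = 8
|c − (100)| = 8·13, so c = 204 or c = −4.

c = −4 or c = 204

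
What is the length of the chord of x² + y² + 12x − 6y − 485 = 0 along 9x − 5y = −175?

4√106

The distance from (−6, 3) to the line is 106/√106, and r² = 530.
Chord = 2√(r² − d²) = 2·√(424) = 4√106.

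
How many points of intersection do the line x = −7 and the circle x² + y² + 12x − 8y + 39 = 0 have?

2

Substituting the line into the circle gives y² − 8y + 4 = 0.
Δ = 64 − 16 = 48.
Two real roots: the line is a secant.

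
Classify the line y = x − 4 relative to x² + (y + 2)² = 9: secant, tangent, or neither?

secant

d² = (1·0 − 1·(−2) − (4))²/2 = 2; r² = 9.
Since d² < r², the line cuts the circle twice.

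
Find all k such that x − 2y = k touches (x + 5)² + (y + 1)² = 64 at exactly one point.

For a tangent, require d(centre, line) = r = 8.
|1·(−5) − 2·(−1) − k| / √5 = 8
|k − (−3)| = 8√5.

k = −3 ± 8√5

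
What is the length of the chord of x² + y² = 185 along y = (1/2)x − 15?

2√5

Express y = (−30 + x)/2 and substitute into the circle:
5x² − 60x + 160 = 0  ⟹  x² − 12x + 32 = 0
x = 8 or x = 4, giving (8, −11) and (4, −13).
Chord length = distance between (8, −11) and (4, −13) = √20 = 2√5.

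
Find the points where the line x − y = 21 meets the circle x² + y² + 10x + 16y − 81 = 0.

From the line, y = x − 21. Substituting:
2x² − 16x + 24 = 0  ⟹  x² − 8x + 12 = 0
x = 6 or x = 2, giving (6, −15) and (2, −19).

(2, −19) and (6, −15)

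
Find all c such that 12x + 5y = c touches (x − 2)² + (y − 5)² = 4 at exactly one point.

Tangency holds when the distance from the centre (2, 5) to the line equals the radius 2:
|12·2 + 5·5 − c| / √169 = 2
|c − (49)| = 2·13, so c = 75 or c = 23.

c = 23 or c = 75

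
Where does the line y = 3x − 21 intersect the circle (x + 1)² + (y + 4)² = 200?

(1, −18) and (9, 6)

Substitute y = 3x − 21:
10x² − 100x + 90 = 0  ⟹  x² − 10x + 9 = 0
x = 9 or x = 1, giving (9, 6) and (1, −18).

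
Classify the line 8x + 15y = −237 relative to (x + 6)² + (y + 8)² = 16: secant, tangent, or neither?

Centre (−6, −8), r² = 16. Distance² from centre to line = (69)²/289 = 4761/289.
Since d² > r², the line lies outside the circle.

neither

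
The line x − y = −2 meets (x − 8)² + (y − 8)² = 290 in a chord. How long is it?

The distance from (8, 8) to the line is 2/√2, and r² = 290.
Chord = 2√(r² − d²) = 2·√(288) = 24√2.

24√2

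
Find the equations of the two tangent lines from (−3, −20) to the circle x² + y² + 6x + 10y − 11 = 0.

2x + y = −26 and 2x − y = 14

Write the tangent as mx − y + (−20 − m·(−3)) = 0 and set its distance from the centre to 3√5:
[m·(0) − (15)]² = 45(m² + 1)
m² − 4 = 0, so m = −2 or m = 2.
Through (−3, −20) these give 2x + y = −26 and 2x − y = 14.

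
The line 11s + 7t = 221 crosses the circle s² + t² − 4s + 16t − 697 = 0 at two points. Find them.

(8, 19) and (29, −14)

Express t = (221 − 11s)/7 and substitute into the circle:
170s² − 6290s + 39440 = 0  ⟹  s² − 37s + 232 = 0
s = 29 or s = 8, giving (29, −14) and (8, 19).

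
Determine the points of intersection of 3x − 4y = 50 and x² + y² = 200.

(−2, −14) and (14, −2)

Express y = (−50 + 3x)/4 and substitute into the circle:
25x² − 300x − 700 = 0  ⟹  x² − 12x − 28 = 0
x = 14 or x = −2, giving (14, −2) and (−2, −14).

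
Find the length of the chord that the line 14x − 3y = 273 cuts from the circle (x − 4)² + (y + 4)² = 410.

Express y = (−273 + 14x)/3 and substitute into the circle:
205x² − 7380x + 64575 = 0  ⟹  x² − 36x + 315 = 0
x = 21 or x = 15, giving (21, 7) and (15, −21).
|(21, 7) − (15, −21)| = √((6)² + (28)²) = 2√205.

2√205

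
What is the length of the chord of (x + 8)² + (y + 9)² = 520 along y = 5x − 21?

Express y = 5x − 21 and substitute into the circle:
26x² − 104x − 312 = 0  ⟹  x² − 4x − 12 = 0
x = 6 or x = −2, giving (6, 9) and (−2, −31).
Chord length = distance between (6, 9) and (−2, −31) = √1664 = 8√26.

8√26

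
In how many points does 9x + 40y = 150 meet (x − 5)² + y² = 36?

d² = (9·5 + 40·0 − (150))²/1681 = 11025/1681; r² = 36.
Since d² < r², the line cuts the circle twice.

2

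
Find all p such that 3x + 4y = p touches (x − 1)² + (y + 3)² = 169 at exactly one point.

p = −74 or p = 56

For a tangent, require d(centre, line) = r = 13.
|3·1 + 4·(−3) − p| / √25 = 13
|p − (−9)| = 13·5, so p = 56 or p = −74.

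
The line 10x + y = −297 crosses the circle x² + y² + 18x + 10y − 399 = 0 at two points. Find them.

(−30, 3) and (−28, −17)

From the line, y = −10x − 297. Substituting:
101x² + 5858x + 84840 = 0  ⟹  x² + 58x + 840 = 0
x = −28 or x = −30, giving (−28, −17) and (−30, 3).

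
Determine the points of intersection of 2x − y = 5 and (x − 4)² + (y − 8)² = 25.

(4, 3) and (8, 11)

From the line, y = 2x − 5. Substituting:
5x² − 60x + 160 = 0  ⟹  x² − 12x + 32 = 0
x = 8 or x = 4, giving (8, 11) and (4, 3).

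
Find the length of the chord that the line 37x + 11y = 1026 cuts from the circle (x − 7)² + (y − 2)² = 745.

The distance from (7, 2) to the line is 745/√1490, and r² = 745.
Half the chord is √(r² − d²) = √(745/2), so the full chord is √1490.

√1490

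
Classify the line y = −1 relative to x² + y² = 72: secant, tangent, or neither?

Substituting the line into the circle gives x² − 71 = 0.
Δ = 0 − (−284) = 284.
Two real roots: the line is a secant.

secant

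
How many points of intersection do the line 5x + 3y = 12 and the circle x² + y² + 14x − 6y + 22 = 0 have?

Substituting the line into the circle gives 34x² + 96x + 126 = 0.
Discriminant = (96)² − 4·34·(126) = −7920 < 0.
No real roots: the line does not meet the circle.

0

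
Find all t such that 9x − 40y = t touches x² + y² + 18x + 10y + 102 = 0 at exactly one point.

t = 37 or t = 201

Tangency holds when the distance from the centre (−9, −5) to the line equals the radius 2:
|9·(−9) − 40·(−5) − t| / √1681 = 2
|t − (119)| = 2·41, so t = 201 or t = 37.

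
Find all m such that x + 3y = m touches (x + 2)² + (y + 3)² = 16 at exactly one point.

m = −11 ± 4√10

The line touches the circle iff its distance from (−2, −3) is 4:
|1·(−2) + 3·(−3) − m| / √10 = 4
|m − (−11)| = 4√10.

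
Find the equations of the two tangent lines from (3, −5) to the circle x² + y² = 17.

A line y − (−5) = m(x − (3)) is tangent when its distance from (0, 0) is √17:
(−3m − (5))² = 17(m² + 1)
4m² − 15m − 4 = 0, so m = −1/4 or m = 4.
With m = −1/4: x + 4y = −17. With m = 4: 4x − y = 17.

x + 4y = −17 and 4x − y = 17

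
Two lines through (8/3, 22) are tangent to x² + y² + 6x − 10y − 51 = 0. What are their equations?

A line y − (22) = m(x − (8/3)) is tangent when its distance from (−3, 5) is √85:
[m·(−17/3) − (−17)]² = 85(m² + 1)
14m² + 51m − 54 = 0, so m = −9/2 or m = 6/7.
Through (8/3, 22) these give 9x + 2y = 68 and 6x − 7y = −138.

9x + 2y = 68 and 6x − 7y = −138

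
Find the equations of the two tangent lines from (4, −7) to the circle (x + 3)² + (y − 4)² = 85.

2x + 9y = −55 and 9x − 2y = 50

Let a tangent through (4, −7) have slope m. Its distance from (−3, 4) must equal √85:
[m·(−7) − (11)]² = 85(m² + 1)
18m² − 77m − 18 = 0, so m = −2/9 or m = 9/2.
Through (4, −7) these give 2x + 9y = −55 and 9x − 2y = 50.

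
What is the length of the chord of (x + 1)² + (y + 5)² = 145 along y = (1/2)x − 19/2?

Centre (−1, −5), r² = 145. Perpendicular distance d from centre to line = |−10| / √5 = 10/√5.
Half the chord is √(r² − d²) = √(125), so the full chord is 10√5.

10√5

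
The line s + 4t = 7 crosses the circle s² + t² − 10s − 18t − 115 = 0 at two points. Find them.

(−9, 4) and (15, −2)

Express t = (7 − s)/4 and substitute into the circle:
17s² − 102s − 2295 = 0  ⟹  s² − 6s − 135 = 0
s = 15 or s = −9, giving (15, −2) and (−9, 4).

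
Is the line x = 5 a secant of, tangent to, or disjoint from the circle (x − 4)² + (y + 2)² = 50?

secant

Substituting the line into the circle gives y² + 4y − 45 = 0.
Δ = 16 − (−180) = 196.
Two real roots: the line is a secant.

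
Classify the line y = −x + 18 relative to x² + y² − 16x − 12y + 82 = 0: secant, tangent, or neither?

d² = (1·8 + 1·6 − (18))²/2 = 8; r² = 18.
Since d² < r², the line cuts the circle twice.

secant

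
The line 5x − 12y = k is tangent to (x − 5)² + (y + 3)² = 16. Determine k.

The line touches the circle iff its distance from (5, −3) is 4:
|5·5 − 12·(−3) − k| / √169 = 4
|k − (61)| = 4·13, so k = 113 or k = 9.

k = 9 or k = 113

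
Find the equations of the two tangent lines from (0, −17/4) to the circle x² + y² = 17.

A line y − (−17/4) = m(x − (0)) is tangent when its distance from (0, 0) is √17:
(0m − (17/4))² = 17(m² + 1)
16m² − 1 = 0, so m = −1/4 or m = 1/4.
Through (0, −17/4) these give x + 4y = −17 and x − 4y = 17.

x + 4y = −17 and x − 4y = 17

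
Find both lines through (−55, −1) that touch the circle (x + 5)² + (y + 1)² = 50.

A line y − (−1) = m(x − (−55)) is tangent when its distance from (−5, −1) is 5√2:
(50m − (0))² = 50(m² + 1)
49m² − 1 = 0, so m = −1/7 or m = 1/7.
Through (−55, −1) these give x + 7y = −62 and x − 7y = −48.

x + 7y = −62 and x − 7y = −48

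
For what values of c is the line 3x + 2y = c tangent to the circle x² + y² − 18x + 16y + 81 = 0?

c = 11 ± 8√13

For a tangent, require d(centre, line) = r = 8.
|3·9 + 2·(−8) − c| / √13 = 8
|c − (11)| = 8√13.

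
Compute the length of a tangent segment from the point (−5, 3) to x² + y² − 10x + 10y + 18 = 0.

Centre (5, −5), r² = 32. |PO|² = (−10)² + (8)² = 164.
By the tangent–radius right angle, tangent length = √(|PO|² − r²) = √132 = 2√33.

2√33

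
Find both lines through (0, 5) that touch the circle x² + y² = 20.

x − 2y = −10 and x + 2y = 10

Let a tangent through (0, 5) have slope m. Its distance from (0, 0) must equal 2√5:
[m·(0) − (−5)]² = 20(m² + 1)
4m² − 1 = 0, so m = 1/2 or m = −1/2.
With m = 1/2: x − 2y = −10. With m = −1/2: x + 2y = 10.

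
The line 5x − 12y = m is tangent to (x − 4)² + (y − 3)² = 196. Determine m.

m = −198 or m = 166

Tangency holds when the distance from the centre (4, 3) to the line equals the radius 14:
|5·4 − 12·3 − m| / √169 = 14
|m − (−16)| = 14·13, so m = 166 or m = −198.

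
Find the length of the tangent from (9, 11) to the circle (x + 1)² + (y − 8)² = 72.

√37

The centre is (−1, 8) and r = 6√2. The square of the distance from P to the centre is 100 + 9 = 109.
The tangent meets the radius at right angles, so tangent² = |PO|² − r² = 109 − 72 = 37.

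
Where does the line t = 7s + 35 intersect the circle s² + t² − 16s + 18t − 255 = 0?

Substitute t = 7s + 35:
50s² + 600s + 1600 = 0  ⟹  s² + 12s + 32 = 0
s = −4 or s = −8, giving (−4, 7) and (−8, −21).

(−8, −21) and (−4, 7)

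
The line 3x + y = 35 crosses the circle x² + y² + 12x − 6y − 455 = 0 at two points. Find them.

(4, 23) and (14, −7)

From the line, y = −3x + 35. Substituting:
10x² − 180x + 560 = 0  ⟹  x² − 18x + 56 = 0
x = 14 or x = 4, giving (14, −7) and (4, 23).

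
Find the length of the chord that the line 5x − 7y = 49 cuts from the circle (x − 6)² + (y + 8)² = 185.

Substitute y = (−49 + 5x)/7:
74x² − 518x − 7252 = 0  ⟹  x² − 7x − 98 = 0
x = 14 or x = −7, giving (14, 3) and (−7, −12).
|(14, 3) − (−7, −12)| = √((21)² + (15)²) = 3√74.

3√74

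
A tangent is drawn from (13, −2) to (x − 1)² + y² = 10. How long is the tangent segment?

√138

With centre O = (1, 0), |OP|² = 148 and r² = 10.
The tangent meets the radius at right angles, so tangent² = |PO|² − r² = 148 − 10 = 138.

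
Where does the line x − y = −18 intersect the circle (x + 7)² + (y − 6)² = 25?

(−12, 6) and (−7, 11)

Express y = x + 18 and substitute into the circle:
2x² + 38x + 168 = 0  ⟹  x² + 19x + 84 = 0
x = −7 or x = −12, giving (−7, 11) and (−12, 6).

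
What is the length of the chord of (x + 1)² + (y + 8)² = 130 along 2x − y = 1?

10√5

The distance from (−1, −8) to the line is 5/√5, and r² = 130.
Chord = 2√(r² − d²) = 2·√(125) = 10√5.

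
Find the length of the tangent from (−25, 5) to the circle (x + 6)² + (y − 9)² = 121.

Centre (−6, 9), r² = 121. |PO|² = (−19)² + (−4)² = 377.
By the tangent–radius right angle, tangent length = √(|PO|² − r²) = √256 = 16.

16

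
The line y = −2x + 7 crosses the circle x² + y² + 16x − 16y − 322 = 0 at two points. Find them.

(−11, 29) and (7, −7)

From the line, y = −2x + 7. Substituting:
5x² + 20x − 385 = 0  ⟹  x² + 4x − 77 = 0
x = 7 or x = −11, giving (7, −7) and (−11, 29).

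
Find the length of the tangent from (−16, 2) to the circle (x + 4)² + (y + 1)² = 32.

The centre is (−4, −1) and r = 4√2. The square of the distance from P to the centre is 144 + 9 = 153.
Power of the point: PT² = |PO|² − r² = 121, so PT = 11.

11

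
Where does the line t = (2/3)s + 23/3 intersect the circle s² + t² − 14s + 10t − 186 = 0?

From the line, t = (23 + 2s)/3. Substituting:
13s² + 26s − 455 = 0  ⟹  s² + 2s − 35 = 0
s = 5 or s = −7, giving (5, 11) and (−7, 3).

(−7, 3) and (5, 11)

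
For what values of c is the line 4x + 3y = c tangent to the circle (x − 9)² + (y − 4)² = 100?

Tangency holds when the distance from the centre (9, 4) to the line equals the radius 10:
|4·9 + 3·4 − c| / √25 = 10
|c − (48)| = 10·5, so c = 98 or c = −2.

c = −2 or c = 98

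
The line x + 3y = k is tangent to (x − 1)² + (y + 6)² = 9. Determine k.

The line touches the circle iff its distance from (1, −6) is 3:
|1·1 + 3·(−6) − k| / √10 = 3
|k − (−17)| = 3√10.

k = −17 ± 3√10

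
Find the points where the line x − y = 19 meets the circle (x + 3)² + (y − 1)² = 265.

(8, −11) and (9, −10)

Express y = x − 19 and substitute into the circle:
2x² − 34x + 144 = 0  ⟹  x² − 17x + 72 = 0
x = 9 or x = 8, giving (9, −10) and (8, −11).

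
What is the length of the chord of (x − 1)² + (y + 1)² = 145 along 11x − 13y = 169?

Centre (1, −1), r² = 145. Perpendicular distance d from centre to line = |−145| / √290 = 145/√290.
Chord = 2√(r² − d²) = 2·√(145/2) = √290.

√290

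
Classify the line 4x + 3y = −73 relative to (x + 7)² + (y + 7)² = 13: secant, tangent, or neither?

neither

Substituting the line into the circle gives 25x² + 542x + 3028 = 0.
Δ = 293764 − 302800 = −9036.
No real roots: the line does not meet the circle.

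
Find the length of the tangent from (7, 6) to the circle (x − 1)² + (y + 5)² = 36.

Centre (1, −5), r² = 36. |PO|² = (6)² + (11)² = 157.
The tangent meets the radius at right angles, so tangent² = |PO|² − r² = 157 − 36 = 121.

11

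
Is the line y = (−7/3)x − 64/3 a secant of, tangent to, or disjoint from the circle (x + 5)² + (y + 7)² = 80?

secant

Substituting the line into the circle gives 58x² + 692x + 1354 = 0.
Δ = 478864 − 314128 = 164736.
Two real roots: the line is a secant.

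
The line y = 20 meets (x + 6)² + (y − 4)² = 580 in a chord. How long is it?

Centre (−6, 4), r² = 580. Perpendicular distance d from centre to line = |−16| / √1 = 16.
Half the chord is √(r² − d²) = √(324), so the full chord is 36.

36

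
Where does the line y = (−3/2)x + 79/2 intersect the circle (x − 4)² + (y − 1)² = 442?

From the line, y = (79 − 3x)/2. Substituting:
13x² − 494x + 4225 = 0  ⟹  x² − 38x + 325 = 0
x = 25 or x = 13, giving (25, 2) and (13, 20).

(13, 20) and (25, 2)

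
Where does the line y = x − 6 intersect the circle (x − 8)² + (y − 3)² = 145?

(0, −6) and (17, 11)

Express y = x − 6 and substitute into the circle:
2x² − 34x = 0  ⟹  x² − 17x = 0
x = 17 or x = 0, giving (17, 11) and (0, −6).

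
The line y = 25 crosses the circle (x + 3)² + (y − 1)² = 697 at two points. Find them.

From the line, y = 25. Substituting:
x² + 6x − 112 = 0
x = 8 or x = −14, giving (8, 25) and (−14, 25).

(−14, 25) and (8, 25)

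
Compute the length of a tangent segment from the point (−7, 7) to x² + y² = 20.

Centre (0, 0), r² = 20. |PO|² = (−7)² + (7)² = 98.
By the tangent–radius right angle, tangent length = √(|PO|² − r²) = √78.

√78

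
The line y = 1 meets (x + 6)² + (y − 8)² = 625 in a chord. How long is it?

48

The distance from (−6, 8) to the line is 7, and r² = 625.
Chord = 2√(r² − d²) = 2·√(576) = 48.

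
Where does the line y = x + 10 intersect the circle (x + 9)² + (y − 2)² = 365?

From the line, y = x + 10. Substituting:
2x² + 34x − 220 = 0  ⟹  x² + 17x − 110 = 0
x = 5 or x = −22, giving (5, 15) and (−22, −12).

(−22, −12) and (5, 15)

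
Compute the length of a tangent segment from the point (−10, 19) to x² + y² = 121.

Centre (0, 0), r² = 121. |PO|² = (−10)² + (19)² = 461.
The tangent meets the radius at right angles, so tangent² = |PO|² − r² = 461 − 121 = 340.

2√85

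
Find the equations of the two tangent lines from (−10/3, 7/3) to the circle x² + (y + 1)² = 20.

Let a tangent through (−10/3, 7/3) have slope m. Its distance from (0, −1) must equal 2√5:
(10/3m − (−10/3))² = 20(m² + 1)
2m² − 5m + 2 = 0, so m = 1/2 or m = 2.
Through (−10/3, 7/3) these give x − 2y = −8 and 2x − y = −9.

x − 2y = −8 and 2x − y = −9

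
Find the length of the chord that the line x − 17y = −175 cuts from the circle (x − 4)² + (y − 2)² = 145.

Substitute y = (175 + x)/17:
290x² − 2030x − 17400 = 0  ⟹  x² − 7x − 60 = 0
x = 12 or x = −5, giving (12, 11) and (−5, 10).
|(12, 11) − (−5, 10)| = √((17)² + (1)²) = √290.

√290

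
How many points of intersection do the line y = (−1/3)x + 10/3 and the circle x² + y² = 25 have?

Centre (0, 0), r² = 25. Distance² from centre to line = (−10)²/10 = 10.
Since d² < r², the line cuts the circle twice.

2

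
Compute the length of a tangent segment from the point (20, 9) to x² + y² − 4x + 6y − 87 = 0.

4√23

The centre is (2, −3) and r = 10. The square of the distance from P to the centre is 324 + 144 = 468.
The tangent meets the radius at right angles, so tangent² = |PO|² − r² = 468 − 100 = 368.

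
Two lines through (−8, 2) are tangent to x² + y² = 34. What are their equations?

A line y − (2) = m(x − (−8)) is tangent when its distance from (0, 0) is √34:
(8m − (−2))² = 34(m² + 1)
15m² + 16m − 15 = 0, so m = −5/3 or m = 3/5.
Through (−8, 2) these give 5x + 3y = −34 and 3x − 5y = −34.

5x + 3y = −34 and 3x − 5y = −34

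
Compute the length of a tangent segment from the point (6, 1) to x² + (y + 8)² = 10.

With centre O = (0, −8), |OP|² = 117 and r² = 10.
Power of the point: PT² = |PO|² − r² = 107, so PT = √107.

√107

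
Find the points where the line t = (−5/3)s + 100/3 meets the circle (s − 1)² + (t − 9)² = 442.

(2, 30) and (20, 0)

Substitute t = (100 − 5s)/3:
34s² − 748s + 1360 = 0  ⟹  s² − 22s + 40 = 0
s = 20 or s = 2, giving (20, 0) and (2, 30).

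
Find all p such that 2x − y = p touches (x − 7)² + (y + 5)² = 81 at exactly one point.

p = 19 ± 9√5

The line touches the circle iff its distance from (7, −5) is 9:
|2·7 − 1·(−5) − p| / √5 = 9
|p − (19)| = 9√5.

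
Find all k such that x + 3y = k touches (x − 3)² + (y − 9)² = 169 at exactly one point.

k = 30 ± 13√10

Tangency holds when the distance from the centre (3, 9) to the line equals the radius 13:
|1·3 + 3·9 − k| / √10 = 13
|k − (30)| = 13√10.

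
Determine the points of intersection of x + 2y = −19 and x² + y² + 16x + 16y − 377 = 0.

Substitute y = (−19 − x)/2:
5x² + 70x − 1755 = 0  ⟹  x² + 14x − 351 = 0
x = 13 or x = −27, giving (13, −16) and (−27, 4).

(−27, 4) and (13, −16)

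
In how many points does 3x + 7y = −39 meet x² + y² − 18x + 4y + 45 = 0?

0

Substituting the line into the circle gives 58x² − 732x + 2634 = 0.
Δ = 535824 − 611088 = −75264.
No real roots: the line does not meet the circle.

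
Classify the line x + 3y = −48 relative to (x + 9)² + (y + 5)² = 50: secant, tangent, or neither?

neither

Substituting the line into the circle gives 10x² + 228x + 1368 = 0.
Discriminant = (228)² − 4·10·(1368) = −2736 < 0.
No real roots: the line does not meet the circle.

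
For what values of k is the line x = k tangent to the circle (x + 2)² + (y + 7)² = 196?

For a tangent, require d(centre, line) = r = 14.
|1·(−2) + 0·(−7) − k| / √1 = 14
|k − (−2)| = 14, so k = 12 or k = −16.

k = −16 or k = 12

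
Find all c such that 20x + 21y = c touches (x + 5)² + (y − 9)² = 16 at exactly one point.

c = −27 or c = 205

Tangency holds when the distance from the centre (−5, 9) to the line equals the radius 4:
|20·(−5) + 21·9 − c| / √841 = 4
|c − (89)| = 4·29, so c = 205 or c = −27.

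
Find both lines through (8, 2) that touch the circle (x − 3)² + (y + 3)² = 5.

x − 2y = 4 and 2x − y = 14

A line y − (2) = m(x − (8)) is tangent when its distance from (3, −3) is √5:
(−5m − (−5))² = 5(m² + 1)
2m² − 5m + 2 = 0, so m = 1/2 or m = 2.
With m = 1/2: x − 2y = 4. With m = 2: 2x − y = 14.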